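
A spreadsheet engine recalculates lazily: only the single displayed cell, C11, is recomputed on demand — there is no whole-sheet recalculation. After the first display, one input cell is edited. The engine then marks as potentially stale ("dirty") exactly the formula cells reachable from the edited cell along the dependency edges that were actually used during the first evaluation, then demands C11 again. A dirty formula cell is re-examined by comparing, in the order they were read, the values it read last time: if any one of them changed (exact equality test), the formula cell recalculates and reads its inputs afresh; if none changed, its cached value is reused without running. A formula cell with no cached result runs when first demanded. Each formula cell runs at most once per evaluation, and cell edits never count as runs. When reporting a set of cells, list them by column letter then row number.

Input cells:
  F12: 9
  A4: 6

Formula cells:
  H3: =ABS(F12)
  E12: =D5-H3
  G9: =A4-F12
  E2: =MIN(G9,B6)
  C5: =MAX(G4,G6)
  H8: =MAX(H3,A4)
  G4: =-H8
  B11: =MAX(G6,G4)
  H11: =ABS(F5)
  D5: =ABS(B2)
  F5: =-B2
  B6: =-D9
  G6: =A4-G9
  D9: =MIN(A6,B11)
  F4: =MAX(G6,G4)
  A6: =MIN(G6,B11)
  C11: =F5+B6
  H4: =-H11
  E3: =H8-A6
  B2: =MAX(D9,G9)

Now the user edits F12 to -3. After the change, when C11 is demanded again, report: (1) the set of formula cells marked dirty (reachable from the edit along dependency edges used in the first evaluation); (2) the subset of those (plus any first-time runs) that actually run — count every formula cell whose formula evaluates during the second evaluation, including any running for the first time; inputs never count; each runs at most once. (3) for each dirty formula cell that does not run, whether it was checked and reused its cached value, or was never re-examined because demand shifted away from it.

First evaluation (everything demanded from the output):
  G9 = 6 - 9 = -3
  G6 = 6 - -3 = 9
  H3 = ABS(9) = 9
  H8 = MAX(9, 6) = 9
  G4 = -(9) = -9
  B11 = MAX(9, -9) = 9
  A6 = MIN(9, 9) = 9
  D9 = MIN(9, 9) = 9
  B2 = MAX(9, -3) = 9
  B6 = -(9) = -9
  F5 = -(9) = -9
  C11 = -9 + -9 = -18

Propagation after the edit:
  G9: runs — F12 9->-3; result 9.
  G6: runs — G9 -3->9; result -3.
  H3: runs — F12 9->-3; result 3.
  H8: runs — H3 9->3; result 6.
  G4: runs — H8 9->6; result -6.
  B11: runs — G6 9->-3; G4 -9->-6; result -3.
  A6: runs — G6 9->-3; B11 9->-3; result -3.
  D9: runs — A6 9->-3; B11 9->-3; result -3.
  B2: runs — D9 9->-3; G9 -3->9; result 9 (same value as before).
  B6: runs — D9 9->-3; result 3.
  F5: checked — values it read are unchanged (B2 unchanged); reused cached -9 without running.
  C11: runs — B6 -9->3; result -6.

Key observation: the cutoff stops propagation at F5 — its inputs' values are unchanged, so it reuses its cache.

Marked dirty: A6, B2, B6, B11, C11, D9, F5, G4, G6, G9, H3, H8.
Formula cells that run: A6, B2, B6, B11, C11, D9, G4, G6, G9, H3, H8 — 11 in total.
Checked but reused from cache: F5.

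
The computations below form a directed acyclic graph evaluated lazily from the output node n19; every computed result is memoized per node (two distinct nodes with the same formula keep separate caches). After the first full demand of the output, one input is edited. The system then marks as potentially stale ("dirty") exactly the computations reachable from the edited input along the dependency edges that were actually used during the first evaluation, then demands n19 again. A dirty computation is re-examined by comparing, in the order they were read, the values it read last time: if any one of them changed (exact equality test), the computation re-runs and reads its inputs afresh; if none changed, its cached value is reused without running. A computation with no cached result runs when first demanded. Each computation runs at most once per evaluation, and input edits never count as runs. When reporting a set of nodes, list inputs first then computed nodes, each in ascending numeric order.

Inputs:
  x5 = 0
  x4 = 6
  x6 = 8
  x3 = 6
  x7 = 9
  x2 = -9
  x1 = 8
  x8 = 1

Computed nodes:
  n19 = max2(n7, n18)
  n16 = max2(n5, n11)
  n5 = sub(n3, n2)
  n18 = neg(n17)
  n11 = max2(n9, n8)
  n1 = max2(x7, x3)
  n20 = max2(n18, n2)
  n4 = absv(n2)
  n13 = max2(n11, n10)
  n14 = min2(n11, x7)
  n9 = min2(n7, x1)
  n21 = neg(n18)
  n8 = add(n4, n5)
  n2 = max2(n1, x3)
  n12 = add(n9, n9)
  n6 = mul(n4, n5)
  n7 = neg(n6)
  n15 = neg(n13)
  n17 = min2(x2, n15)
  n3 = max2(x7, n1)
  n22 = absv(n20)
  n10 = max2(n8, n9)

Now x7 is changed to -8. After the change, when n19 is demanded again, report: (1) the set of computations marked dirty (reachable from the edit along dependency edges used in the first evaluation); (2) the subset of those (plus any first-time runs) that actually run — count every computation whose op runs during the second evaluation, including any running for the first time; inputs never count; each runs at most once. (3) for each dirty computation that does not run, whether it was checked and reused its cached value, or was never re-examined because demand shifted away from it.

First demand of the output computes:
  n1 = max2(9, 6) = 9
  n2 = max2(9, 6) = 9
  n3 = max2(9, 9) = 9
  n4 = absv(9) = 9
  n5 = sub(9, 9) = 0
  n6 = mul(9, 0) = 0
  n7 = neg(0) = 0
  n8 = add(9, 0) = 9
  n9 = min2(0, 8) = 0
  n10 = max2(9, 0) = 9
  n11 = max2(0, 9) = 9
  n13 = max2(9, 9) = 9
  n15 = neg(9) = -9
  n17 = min2(-9, -9) = -9
  n18 = neg(-9) = 9
  n19 = max2(0, 9) = 9

After the edit, cleaning proceeds:
  n1: a read changed (x7 9->-8) — executes, giving 6.
  n2: a read changed (n1 9->6) — executes, giving 6.
  n3: a read changed (x7 9->-8; n1 9->6) — executes, giving 6.
  n4: a read changed (n2 9->6) — executes, giving 6.
  n5: a read changed (n3 9->6; n2 9->6) — executes, giving 0 — identical to its old value.
  n6: a read changed (n4 9->6) — executes, giving 0 — identical to its old value.
  n7: dirty, but its reads are unchanged (n6 unchanged); cached 0 stands.
  n8: a read changed (n4 9->6) — executes, giving 6.
  n9: dirty, but its reads are unchanged (n7 unchanged, x1 unchanged); cached 0 stands.
  n10: a read changed (n8 9->6) — executes, giving 6.
  n11: a read changed (n8 9->6) — executes, giving 6.
  n13: a read changed (n11 9->6; n10 9->6) — executes, giving 6.
  n15: a read changed (n13 9->6) — executes, giving -6.
  n17: a read changed (n15 -9->-6) — executes, giving -9 — identical to its old value.
  n18: dirty, but its reads are unchanged (n17 unchanged); cached 9 stands.
  n19: dirty, but its reads are unchanged (n7 unchanged, n18 unchanged); cached 9 stands.

Note where the cutoff bites: n7 is checked, finds nothing changed, and keeps its cache.

The edit dirties: n1, n2, n3, n4, n5, n6, n7, n8, n9, n10, n11, n13, n15, n17, n18, n19.
12 computations run: n1, n2, n3, n4, n5, n6, n8, n10, n11, n13, n15, n17.
Cache hits after checking: n7, n9, n18, n19.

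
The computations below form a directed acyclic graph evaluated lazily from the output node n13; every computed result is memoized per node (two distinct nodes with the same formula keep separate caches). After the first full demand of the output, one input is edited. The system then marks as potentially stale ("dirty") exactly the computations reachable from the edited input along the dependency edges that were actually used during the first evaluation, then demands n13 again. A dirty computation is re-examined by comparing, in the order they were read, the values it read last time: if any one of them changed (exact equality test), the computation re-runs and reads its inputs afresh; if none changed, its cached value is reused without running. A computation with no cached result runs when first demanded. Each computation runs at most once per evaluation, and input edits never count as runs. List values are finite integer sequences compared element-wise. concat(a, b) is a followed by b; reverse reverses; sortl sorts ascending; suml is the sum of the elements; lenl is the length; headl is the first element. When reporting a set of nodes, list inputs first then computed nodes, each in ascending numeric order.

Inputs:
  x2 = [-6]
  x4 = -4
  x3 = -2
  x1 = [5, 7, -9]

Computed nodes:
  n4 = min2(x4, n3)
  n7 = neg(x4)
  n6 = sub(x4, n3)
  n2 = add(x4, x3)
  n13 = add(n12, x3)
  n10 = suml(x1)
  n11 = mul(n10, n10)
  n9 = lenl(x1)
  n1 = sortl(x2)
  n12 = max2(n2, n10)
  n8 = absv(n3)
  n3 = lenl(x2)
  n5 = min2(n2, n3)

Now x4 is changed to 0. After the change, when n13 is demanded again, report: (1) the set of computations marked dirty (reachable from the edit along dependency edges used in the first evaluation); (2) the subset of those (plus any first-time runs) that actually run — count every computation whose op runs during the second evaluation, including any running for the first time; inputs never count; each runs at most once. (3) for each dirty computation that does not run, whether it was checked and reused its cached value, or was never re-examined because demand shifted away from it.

The edit dirties: n2, n12, n13.
2 computations run: n2, n12.
Cache hits after checking: n13.
Note the absorption at n12: it re-runs yet its value is the same, leaving the output's value untouched.

First demand of the output computes:
  n2 = add(-4, -2) = -6
  n10 = suml([5, 7, -9]) = 3
  n12 = max2(-6, 3) = 3
  n13 = add(3, -2) = 1

After the edit, cleaning proceeds:
  n2: a read changed (x4 -4->0) — executes, giving -2.
  n12: a read changed (n2 -6->-2) — executes, giving 3 — identical to its old value.
  n13: dirty, but its reads are unchanged (n12 unchanged, x3 unchanged); cached 1 stands.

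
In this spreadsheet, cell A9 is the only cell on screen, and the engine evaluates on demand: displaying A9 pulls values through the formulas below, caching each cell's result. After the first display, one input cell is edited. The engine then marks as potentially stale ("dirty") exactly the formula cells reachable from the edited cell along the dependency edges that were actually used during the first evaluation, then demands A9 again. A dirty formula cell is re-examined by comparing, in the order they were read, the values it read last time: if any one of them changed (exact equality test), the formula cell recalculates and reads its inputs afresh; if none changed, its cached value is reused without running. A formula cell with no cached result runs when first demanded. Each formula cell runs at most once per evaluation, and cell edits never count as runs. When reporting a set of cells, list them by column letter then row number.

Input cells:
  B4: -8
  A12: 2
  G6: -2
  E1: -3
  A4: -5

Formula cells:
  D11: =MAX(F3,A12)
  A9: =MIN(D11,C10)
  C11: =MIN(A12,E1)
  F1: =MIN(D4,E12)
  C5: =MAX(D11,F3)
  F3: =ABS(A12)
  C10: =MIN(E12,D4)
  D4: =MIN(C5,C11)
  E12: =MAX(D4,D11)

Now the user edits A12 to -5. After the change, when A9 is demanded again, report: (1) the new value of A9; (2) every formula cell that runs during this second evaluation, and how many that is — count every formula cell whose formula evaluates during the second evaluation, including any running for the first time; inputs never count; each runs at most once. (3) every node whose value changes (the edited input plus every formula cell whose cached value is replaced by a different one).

A9 now evaluates to -5.
Run set: A9, C5, C10, C11, D4, D11, E12, F3 (8 run).
Changed values: A9, A12, C5, C10, C11, D4, D11, E12, F3.

Initial pass — values computed on the first demand:
  C11 = MIN(2, -3) = -3
  F3 = ABS(2) = 2
  D11 = MAX(2, 2) = 2
  C5 = MAX(2, 2) = 2
  D4 = MIN(2, -3) = -3
  E12 = MAX(-3, 2) = 2
  C10 = MIN(2, -3) = -3
  A9 = MIN(2, -3) = -3

Second demand — change propagation:
  C11: re-runs because A12 2->-5; new result -5.
  F3: re-runs because A12 2->-5; new result 5.
  D11: re-runs because F3 2->5; A12 2->-5; new result 5.
  C5: re-runs because D11 2->5; F3 2->5; new result 5.
  D4: re-runs because C5 2->5; C11 -3->-5; new result -5.
  E12: re-runs because D4 -3->-5; D11 2->5; new result 5.
  C10: re-runs because E12 2->5; D4 -3->-5; new result -5.
  A9: re-runs because D11 2->5; C10 -3->-5; new result -5.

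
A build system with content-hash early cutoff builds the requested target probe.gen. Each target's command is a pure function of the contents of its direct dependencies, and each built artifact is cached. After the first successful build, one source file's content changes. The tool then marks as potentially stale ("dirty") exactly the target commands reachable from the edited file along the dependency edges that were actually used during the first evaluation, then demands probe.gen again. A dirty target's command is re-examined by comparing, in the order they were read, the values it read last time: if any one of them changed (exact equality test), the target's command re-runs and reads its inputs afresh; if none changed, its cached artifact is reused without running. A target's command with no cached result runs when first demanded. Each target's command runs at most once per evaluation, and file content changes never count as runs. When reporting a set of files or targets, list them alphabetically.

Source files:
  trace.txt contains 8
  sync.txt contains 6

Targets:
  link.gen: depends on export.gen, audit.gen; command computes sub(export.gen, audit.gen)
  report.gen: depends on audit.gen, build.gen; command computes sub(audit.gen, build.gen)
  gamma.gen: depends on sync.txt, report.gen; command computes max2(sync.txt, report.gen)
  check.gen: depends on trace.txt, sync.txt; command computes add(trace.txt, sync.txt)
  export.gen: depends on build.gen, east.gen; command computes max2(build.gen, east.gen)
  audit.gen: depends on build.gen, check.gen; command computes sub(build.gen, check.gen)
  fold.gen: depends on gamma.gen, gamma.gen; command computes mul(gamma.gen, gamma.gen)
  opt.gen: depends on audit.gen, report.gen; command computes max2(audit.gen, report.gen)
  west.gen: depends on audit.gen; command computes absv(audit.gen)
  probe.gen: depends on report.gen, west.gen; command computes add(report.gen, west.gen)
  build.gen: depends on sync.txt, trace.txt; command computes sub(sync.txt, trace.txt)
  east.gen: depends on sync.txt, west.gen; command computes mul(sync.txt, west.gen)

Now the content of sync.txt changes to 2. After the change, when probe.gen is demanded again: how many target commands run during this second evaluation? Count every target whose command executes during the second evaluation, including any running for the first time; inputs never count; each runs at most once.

Target commands that run: audit.gen, build.gen, check.gen, probe.gen, report.gen — 5 in total.
Key observation: the cutoff stops propagation at west.gen — its inputs' values are unchanged, so it reuses its cache.

First evaluation (everything demanded from the output):
  build.gen = sub(6, 8) = -2
  check.gen = add(8, 6) = 14
  audit.gen = sub(-2, 14) = -16
  report.gen = sub(-16, -2) = -14
  west.gen = absv(-16) = 16
  probe.gen = add(-14, 16) = 2

Propagation after the edit:
  build.gen: runs — sync.txt 6->2; result -6.
  check.gen: runs — sync.txt 6->2; result 10.
  audit.gen: runs — build.gen -2->-6; check.gen 14->10; result -16 (same value as before).
  report.gen: runs — build.gen -2->-6; result -10.
  west.gen: checked — values it read are unchanged (audit.gen unchanged); reused cached 16 without running.
  probe.gen: runs — report.gen -14->-10; result 6.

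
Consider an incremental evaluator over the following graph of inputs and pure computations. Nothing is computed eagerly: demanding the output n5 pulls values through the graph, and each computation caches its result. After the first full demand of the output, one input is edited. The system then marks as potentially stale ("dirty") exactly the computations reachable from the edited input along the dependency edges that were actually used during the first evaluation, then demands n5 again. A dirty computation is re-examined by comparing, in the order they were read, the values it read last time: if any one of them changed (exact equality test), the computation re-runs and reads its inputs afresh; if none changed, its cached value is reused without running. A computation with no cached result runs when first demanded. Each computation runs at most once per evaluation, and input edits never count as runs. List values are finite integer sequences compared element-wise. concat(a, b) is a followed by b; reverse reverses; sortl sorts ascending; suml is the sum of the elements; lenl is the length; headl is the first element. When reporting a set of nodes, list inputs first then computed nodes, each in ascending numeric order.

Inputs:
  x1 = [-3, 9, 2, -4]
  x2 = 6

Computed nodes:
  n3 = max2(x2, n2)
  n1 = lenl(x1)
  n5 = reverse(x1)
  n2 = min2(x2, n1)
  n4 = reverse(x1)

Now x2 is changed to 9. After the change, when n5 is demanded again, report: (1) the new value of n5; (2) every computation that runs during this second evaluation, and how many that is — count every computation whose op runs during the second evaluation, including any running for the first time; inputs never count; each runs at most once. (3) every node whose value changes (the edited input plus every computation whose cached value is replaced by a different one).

n5 now evaluates to [-4, 2, 9, -3].
Run set: none (0 run).
Changed values: x2.
The important point: nothing the output needs ever reads x2, so the edit is invisible to it.

Initial pass — values computed on the first demand:
  n5 = reverse([-3, 9, 2, -4]) = [-4, 2, 9, -3]

Second demand — change propagation:
  no demanded computation ever read x2, so the edit dirties nothing and nothing runs.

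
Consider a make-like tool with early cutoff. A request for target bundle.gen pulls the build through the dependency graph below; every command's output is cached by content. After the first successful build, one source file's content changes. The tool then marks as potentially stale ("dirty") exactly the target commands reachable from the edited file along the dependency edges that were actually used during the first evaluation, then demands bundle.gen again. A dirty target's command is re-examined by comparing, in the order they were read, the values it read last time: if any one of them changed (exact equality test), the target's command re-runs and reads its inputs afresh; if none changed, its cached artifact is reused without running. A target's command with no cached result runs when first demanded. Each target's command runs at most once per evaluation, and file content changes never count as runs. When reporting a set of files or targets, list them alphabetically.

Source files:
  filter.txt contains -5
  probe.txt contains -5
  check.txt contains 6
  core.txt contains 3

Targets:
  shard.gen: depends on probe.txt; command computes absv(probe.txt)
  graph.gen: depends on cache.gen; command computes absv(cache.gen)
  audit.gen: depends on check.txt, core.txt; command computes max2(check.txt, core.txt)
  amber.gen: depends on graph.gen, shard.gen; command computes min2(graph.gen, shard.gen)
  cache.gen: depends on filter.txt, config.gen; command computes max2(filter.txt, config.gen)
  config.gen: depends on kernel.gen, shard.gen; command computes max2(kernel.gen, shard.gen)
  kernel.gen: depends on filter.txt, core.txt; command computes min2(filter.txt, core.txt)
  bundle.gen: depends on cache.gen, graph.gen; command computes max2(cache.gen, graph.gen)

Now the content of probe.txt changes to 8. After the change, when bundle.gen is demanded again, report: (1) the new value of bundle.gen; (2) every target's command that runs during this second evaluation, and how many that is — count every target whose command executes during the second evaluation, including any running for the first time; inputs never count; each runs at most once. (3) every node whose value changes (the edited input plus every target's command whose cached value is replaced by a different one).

Demanding bundle.gen again yields 8.
5 target commands run: bundle.gen, cache.gen, config.gen, graph.gen, shard.gen.
The nodes whose values change: bundle.gen, cache.gen, config.gen, graph.gen, probe.txt, shard.gen.

First demand of the output computes:
  kernel.gen = min2(-5, 3) = -5
  shard.gen = absv(-5) = 5
  config.gen = max2(-5, 5) = 5
  cache.gen = max2(-5, 5) = 5
  graph.gen = absv(5) = 5
  bundle.gen = max2(5, 5) = 5

After the edit, cleaning proceeds:
  shard.gen: a read changed (probe.txt -5->8) — executes, giving 8.
  config.gen: a read changed (shard.gen 5->8) — executes, giving 8.
  cache.gen: a read changed (config.gen 5->8) — executes, giving 8.
  graph.gen: a read changed (cache.gen 5->8) — executes, giving 8.
  bundle.gen: a read changed (cache.gen 5->8; graph.gen 5->8) — executes, giving 8.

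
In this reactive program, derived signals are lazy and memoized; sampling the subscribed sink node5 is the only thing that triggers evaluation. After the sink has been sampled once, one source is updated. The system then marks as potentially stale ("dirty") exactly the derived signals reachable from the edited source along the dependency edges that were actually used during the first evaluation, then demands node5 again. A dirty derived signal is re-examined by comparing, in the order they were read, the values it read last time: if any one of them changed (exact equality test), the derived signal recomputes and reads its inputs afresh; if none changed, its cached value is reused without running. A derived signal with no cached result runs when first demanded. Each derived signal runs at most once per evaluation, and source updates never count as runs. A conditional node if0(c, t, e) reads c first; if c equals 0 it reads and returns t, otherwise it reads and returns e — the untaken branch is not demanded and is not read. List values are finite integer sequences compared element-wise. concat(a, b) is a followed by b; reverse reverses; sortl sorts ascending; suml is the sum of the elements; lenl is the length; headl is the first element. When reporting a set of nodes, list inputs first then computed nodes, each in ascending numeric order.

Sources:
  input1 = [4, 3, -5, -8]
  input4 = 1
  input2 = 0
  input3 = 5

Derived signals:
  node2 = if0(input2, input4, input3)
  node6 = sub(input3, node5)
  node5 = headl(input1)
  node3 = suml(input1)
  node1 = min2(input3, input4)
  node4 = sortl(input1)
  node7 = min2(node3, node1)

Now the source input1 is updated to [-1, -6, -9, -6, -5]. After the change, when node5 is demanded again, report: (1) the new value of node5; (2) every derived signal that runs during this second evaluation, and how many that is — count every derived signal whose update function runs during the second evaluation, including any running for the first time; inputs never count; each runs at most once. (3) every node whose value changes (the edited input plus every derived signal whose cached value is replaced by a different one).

First demand of the output computes:
  node5 = headl([4, 3, -5, -8]) = 4

After the edit, cleaning proceeds:
  node5: a read changed (input1 [4, 3, -5, -8]->[-1, -6, -9, -6, -5]) — executes, giving -1.

Demanding node5 again yields -1.
1 derived signals run: node5.
The nodes whose values change: input1, node5.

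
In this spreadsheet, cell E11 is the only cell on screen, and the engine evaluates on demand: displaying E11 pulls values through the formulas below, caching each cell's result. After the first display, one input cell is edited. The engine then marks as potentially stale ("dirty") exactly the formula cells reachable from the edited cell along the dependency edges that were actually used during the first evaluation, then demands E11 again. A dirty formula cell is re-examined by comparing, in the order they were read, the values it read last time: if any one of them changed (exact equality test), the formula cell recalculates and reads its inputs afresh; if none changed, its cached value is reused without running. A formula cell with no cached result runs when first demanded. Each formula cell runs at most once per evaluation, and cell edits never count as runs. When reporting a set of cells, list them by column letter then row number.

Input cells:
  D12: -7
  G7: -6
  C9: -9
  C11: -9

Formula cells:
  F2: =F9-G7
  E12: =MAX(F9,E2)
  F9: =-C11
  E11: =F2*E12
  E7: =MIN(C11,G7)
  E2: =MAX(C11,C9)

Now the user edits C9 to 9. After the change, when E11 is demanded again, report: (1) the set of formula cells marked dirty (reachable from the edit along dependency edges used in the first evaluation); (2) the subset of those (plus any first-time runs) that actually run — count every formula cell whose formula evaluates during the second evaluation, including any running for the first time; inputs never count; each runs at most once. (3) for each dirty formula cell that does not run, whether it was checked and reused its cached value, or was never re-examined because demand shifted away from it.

Initial pass — values computed on the first demand:
  E2 = MAX(-9, -9) = -9
  F9 = -(-9) = 9
  E12 = MAX(9, -9) = 9
  F2 = 9 - -6 = 15
  E11 = 15 * 9 = 135

Second demand — change propagation:
  E2: re-runs because C9 -9->9; new result 9.
  E12: re-runs because E2 -9->9; new result 9 (unchanged).
  E11: re-examined; everything it read last time is the same (F2 unchanged, E12 unchanged) — cache 135 kept, no run.

The important point: E12 recomputes to an identical value, and the output ends up unchanged.

Dirty set: E2, E11, E12.
Run set: E2, E12 (2 run).
Re-examined without running (cache reused): E11.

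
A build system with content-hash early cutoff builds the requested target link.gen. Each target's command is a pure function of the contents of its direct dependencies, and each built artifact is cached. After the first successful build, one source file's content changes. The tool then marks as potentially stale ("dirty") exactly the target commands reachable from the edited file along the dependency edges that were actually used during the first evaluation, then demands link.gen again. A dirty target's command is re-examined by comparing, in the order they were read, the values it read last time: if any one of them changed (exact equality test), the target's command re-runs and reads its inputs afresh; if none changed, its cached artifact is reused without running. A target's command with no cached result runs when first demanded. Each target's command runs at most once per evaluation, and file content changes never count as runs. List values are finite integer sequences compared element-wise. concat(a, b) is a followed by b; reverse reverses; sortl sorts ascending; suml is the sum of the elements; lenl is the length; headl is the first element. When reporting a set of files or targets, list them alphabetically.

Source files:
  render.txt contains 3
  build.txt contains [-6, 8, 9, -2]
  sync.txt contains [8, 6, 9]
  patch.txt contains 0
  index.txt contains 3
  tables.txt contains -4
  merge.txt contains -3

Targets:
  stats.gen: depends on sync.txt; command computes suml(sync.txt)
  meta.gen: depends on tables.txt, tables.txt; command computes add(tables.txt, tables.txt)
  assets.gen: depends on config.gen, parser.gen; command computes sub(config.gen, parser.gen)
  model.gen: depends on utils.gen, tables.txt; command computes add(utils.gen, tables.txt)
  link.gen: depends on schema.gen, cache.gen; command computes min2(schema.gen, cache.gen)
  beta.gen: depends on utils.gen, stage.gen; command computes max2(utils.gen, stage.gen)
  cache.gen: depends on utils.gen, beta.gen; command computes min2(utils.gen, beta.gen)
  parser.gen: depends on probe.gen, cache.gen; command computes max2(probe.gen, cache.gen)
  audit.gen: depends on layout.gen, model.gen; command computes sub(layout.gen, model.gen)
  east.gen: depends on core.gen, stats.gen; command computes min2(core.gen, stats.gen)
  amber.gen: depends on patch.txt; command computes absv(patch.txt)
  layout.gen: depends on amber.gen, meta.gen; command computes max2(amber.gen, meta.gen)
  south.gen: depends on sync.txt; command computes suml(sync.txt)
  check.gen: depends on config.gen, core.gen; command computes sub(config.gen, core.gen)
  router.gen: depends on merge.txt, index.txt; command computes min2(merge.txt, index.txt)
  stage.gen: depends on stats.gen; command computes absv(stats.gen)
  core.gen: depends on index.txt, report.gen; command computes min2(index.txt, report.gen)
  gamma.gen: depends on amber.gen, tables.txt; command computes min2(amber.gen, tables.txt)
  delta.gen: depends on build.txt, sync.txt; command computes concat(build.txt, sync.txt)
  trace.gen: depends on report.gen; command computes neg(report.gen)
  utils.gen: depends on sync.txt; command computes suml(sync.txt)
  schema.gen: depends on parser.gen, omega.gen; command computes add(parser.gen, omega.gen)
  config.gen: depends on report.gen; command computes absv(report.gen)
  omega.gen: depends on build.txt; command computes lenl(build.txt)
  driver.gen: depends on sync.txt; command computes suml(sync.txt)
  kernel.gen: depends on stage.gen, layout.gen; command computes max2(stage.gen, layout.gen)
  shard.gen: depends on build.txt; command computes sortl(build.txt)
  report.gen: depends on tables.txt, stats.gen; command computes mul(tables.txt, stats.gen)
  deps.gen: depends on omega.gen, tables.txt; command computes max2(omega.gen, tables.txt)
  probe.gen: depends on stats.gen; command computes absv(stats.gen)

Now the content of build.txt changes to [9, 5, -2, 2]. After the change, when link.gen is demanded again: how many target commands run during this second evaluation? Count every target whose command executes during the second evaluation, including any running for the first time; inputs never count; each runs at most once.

Target commands that run: omega.gen — 1 in total.
Key observation: the change is absorbed at omega.gen — it re-runs but produces the same value, and the output's value is unchanged.

First evaluation (everything demanded from the output):
  omega.gen = lenl([-6, 8, 9, -2]) = 4
  stats.gen = suml([8, 6, 9]) = 23
  probe.gen = absv(23) = 23
  stage.gen = absv(23) = 23
  utils.gen = suml([8, 6, 9]) = 23
  beta.gen = max2(23, 23) = 23
  cache.gen = min2(23, 23) = 23
  parser.gen = max2(23, 23) = 23
  schema.gen = add(23, 4) = 27
  link.gen = min2(27, 23) = 23

Propagation after the edit:
  omega.gen: runs — build.txt [-6, 8, 9, -2]->[9, 5, -2, 2]; result 4 (same value as before).
  schema.gen: checked — values it read are unchanged (parser.gen unchanged, omega.gen unchanged); reused cached 27 without running.
  link.gen: checked — values it read are unchanged (schema.gen unchanged, cache.gen unchanged); reused cached 23 without running.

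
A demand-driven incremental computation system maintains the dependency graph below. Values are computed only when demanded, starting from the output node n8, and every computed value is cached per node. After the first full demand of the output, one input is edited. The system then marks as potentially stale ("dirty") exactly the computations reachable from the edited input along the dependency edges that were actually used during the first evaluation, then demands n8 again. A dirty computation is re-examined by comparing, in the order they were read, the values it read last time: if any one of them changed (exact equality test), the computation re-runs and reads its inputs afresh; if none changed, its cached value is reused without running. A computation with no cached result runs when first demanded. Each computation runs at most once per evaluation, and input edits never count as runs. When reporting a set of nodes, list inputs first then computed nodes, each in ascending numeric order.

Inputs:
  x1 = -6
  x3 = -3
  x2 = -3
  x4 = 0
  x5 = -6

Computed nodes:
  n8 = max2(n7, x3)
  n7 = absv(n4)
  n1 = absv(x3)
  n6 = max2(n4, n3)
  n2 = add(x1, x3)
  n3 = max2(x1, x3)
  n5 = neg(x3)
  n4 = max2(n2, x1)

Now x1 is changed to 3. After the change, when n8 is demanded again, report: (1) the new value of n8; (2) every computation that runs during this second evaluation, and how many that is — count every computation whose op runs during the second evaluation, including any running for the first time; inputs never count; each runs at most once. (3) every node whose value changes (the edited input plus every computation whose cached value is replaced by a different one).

First evaluation (everything demanded from the output):
  n2 = add(-6, -3) = -9
  n4 = max2(-9, -6) = -6
  n7 = absv(-6) = 6
  n8 = max2(6, -3) = 6

Propagation after the edit:
  n2: runs — x1 -6->3; result 0.
  n4: runs — n2 -9->0; x1 -6->3; result 3.
  n7: runs — n4 -6->3; result 3.
  n8: runs — n7 6->3; result 3.

New value of n8: 3.
Computations that run: n2, n4, n7, n8 — 4 in total.
Values that change: x1, n2, n4, n7, n8.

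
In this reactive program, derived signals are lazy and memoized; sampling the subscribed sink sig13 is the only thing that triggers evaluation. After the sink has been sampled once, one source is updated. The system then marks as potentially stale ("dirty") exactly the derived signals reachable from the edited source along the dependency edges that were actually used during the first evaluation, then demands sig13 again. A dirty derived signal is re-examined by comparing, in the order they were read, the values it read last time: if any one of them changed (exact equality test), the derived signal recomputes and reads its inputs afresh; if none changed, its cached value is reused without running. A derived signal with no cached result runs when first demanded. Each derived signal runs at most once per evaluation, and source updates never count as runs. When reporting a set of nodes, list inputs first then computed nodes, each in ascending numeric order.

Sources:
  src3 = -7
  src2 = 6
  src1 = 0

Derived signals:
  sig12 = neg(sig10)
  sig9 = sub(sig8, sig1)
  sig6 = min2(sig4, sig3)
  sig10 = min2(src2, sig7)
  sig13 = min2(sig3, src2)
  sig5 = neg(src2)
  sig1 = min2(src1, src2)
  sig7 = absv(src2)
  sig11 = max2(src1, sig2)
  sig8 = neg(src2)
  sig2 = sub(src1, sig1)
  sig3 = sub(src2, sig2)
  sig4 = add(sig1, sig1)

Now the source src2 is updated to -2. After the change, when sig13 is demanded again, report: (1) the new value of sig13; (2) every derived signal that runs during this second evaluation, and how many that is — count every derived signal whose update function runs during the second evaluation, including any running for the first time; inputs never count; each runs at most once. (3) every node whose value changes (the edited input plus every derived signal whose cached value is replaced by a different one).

Demanding sig13 again yields -4.
4 derived signals run: sig1, sig2, sig3, sig13.
The nodes whose values change: src2, sig1, sig2, sig3, sig13.

First demand of the output computes:
  sig1 = min2(0, 6) = 0
  sig2 = sub(0, 0) = 0
  sig3 = sub(6, 0) = 6
  sig13 = min2(6, 6) = 6

After the edit, cleaning proceeds:
  sig1: a read changed (src2 6->-2) — executes, giving -2.
  sig2: a read changed (sig1 0->-2) — executes, giving 2.
  sig3: a read changed (src2 6->-2; sig2 0->2) — executes, giving -4.
  sig13: a read changed (sig3 6->-4; src2 6->-2) — executes, giving -4.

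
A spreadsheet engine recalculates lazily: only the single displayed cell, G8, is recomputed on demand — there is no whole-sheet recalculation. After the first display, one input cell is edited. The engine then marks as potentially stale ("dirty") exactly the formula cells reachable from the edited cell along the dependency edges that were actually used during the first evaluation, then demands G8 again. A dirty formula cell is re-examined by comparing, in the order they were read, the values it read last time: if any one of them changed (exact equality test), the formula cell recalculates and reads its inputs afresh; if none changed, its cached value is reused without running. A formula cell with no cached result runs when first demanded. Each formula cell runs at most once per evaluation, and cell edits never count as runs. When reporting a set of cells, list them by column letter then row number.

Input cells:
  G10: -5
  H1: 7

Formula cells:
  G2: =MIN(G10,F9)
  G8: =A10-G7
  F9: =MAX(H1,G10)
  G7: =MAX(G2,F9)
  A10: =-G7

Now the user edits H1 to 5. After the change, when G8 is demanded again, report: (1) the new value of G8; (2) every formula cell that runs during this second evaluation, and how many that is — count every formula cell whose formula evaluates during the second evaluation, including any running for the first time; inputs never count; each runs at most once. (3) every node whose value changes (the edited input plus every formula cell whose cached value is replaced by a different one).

First evaluation (everything demanded from the output):
  F9 = MAX(7, -5) = 7
  G2 = MIN(-5, 7) = -5
  G7 = MAX(-5, 7) = 7
  A10 = -(7) = -7
  G8 = -7 - 7 = -14

Propagation after the edit:
  F9: runs — H1 7->5; result 5.
  G2: runs — F9 7->5; result -5 (same value as before).
  G7: runs — F9 7->5; result 5.
  A10: runs — G7 7->5; result -5.
  G8: runs — A10 -7->-5; G7 7->5; result -10.

New value of G8: -10.
Formula cells that run: A10, F9, G2, G7, G8 — 5 in total.
Values that change: A10, F9, G7, G8, H1.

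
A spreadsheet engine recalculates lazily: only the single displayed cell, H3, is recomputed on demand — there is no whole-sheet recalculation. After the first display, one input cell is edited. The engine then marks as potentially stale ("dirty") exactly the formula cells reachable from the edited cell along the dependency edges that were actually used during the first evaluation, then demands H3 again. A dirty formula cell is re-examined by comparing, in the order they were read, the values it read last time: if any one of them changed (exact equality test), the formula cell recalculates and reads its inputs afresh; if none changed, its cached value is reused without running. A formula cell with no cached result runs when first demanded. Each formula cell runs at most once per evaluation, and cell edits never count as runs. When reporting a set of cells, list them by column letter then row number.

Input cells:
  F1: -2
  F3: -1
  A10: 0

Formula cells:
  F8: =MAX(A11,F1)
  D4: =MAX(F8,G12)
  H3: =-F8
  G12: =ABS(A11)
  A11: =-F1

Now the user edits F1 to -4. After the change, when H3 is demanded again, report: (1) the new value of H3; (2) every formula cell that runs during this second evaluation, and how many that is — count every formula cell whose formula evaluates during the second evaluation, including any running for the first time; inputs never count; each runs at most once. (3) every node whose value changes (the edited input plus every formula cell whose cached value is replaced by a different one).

First evaluation (everything demanded from the output):
  A11 = -(-2) = 2
  F8 = MAX(2, -2) = 2
  H3 = -(2) = -2

Propagation after the edit:
  A11: runs — F1 -2->-4; result 4.
  F8: runs — A11 2->4; F1 -2->-4; result 4.
  H3: runs — F8 2->4; result -4.

New value of H3: -4.
Formula cells that run: A11, F8, H3 — 3 in total.
Values that change: A11, F1, F8, H3.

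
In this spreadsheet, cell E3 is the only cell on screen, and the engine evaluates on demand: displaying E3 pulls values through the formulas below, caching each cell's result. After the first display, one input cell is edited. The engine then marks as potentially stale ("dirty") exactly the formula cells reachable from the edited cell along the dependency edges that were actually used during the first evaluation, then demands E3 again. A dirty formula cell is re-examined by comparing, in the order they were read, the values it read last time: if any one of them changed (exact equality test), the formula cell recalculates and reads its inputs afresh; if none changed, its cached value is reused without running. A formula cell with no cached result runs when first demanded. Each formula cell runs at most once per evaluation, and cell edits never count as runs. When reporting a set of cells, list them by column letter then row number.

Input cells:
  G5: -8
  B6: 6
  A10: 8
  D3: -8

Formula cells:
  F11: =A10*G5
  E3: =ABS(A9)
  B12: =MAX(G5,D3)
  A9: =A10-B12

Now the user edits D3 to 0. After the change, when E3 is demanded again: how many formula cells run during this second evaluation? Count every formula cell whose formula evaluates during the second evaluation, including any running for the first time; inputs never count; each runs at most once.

Run set: A9, B12, E3 (3 run).

Initial pass — values computed on the first demand:
  B12 = MAX(-8, -8) = -8
  A9 = 8 - -8 = 16
  E3 = ABS(16) = 16

Second demand — change propagation:
  B12: re-runs because D3 -8->0; new result 0.
  A9: re-runs because B12 -8->0; new result 8.
  E3: re-runs because A9 16->8; new result 8.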